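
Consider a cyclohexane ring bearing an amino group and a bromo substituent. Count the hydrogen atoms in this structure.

Atom tally by fragment:
  cyclohexane ring core → C:6 H:12
  (− 2 ring H displaced by substituents)
  + NH2 → N:1 H:2
  + Br → Br:1
Element totals:
  C: 6
  H: 12
  Br: 1
  N: 1

12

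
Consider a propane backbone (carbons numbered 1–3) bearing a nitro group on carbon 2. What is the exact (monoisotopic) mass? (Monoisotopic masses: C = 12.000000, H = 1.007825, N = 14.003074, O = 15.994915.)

Atom tally by fragment:
  CH3 → C:1 H:3
  CH(NO2) → C:1 H:1 N:1 O:2
  CH3 → C:1 H:3
Element totals:
  C: 3
  H: 7
  N: 1
  O: 2
Molecular formula: C3H7NO2.
  M = 3(12.0) + 7(1.007825) + 14.003074 + 2(15.994915)
    = 36.000000 + 7.054775 + 14.003074 + 31.989830 = 89.047679

89.0477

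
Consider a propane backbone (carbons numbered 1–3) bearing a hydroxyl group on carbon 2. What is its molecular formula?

Atom tally by fragment:
  CH3 → C:1 H:3
  CH(OH) → C:1 H:2 O:1
  CH3 → C:1 H:3
Element totals:
  C: 3
  H: 8
  O: 1

C3H8O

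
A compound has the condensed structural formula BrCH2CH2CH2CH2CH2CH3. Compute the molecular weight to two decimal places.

Atom tally by fragment:
  BrCH2 → C:1 H:2 Br:1
  CH2 → C:1 H:2
  CH2 → C:1 H:2
  CH2 → C:1 H:2
  CH2 → C:1 H:2
  CH3 → C:1 H:3
Element totals:
  C: 6
  H: 13
  Br: 1
Molecular formula: C6H13Br.
  M = 6(12.011) + 13(1.008) + 79.904
    = 72.066 + 13.104 + 79.904 = 165.074

165.07 g/mol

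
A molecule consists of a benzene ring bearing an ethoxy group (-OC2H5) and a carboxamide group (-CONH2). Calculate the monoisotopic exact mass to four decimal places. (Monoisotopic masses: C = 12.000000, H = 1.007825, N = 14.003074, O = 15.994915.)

165.0790

Atom tally by fragment:
  benzene ring core → C:6 H:6
  (− 2 ring H displaced by substituents)
  + OC2H5 → C:2 H:5 O:1
  + CONH2 → C:1 H:2 O:1 N:1
Element totals:
  C: 9
  H: 11
  N: 1
  O: 2
Molecular formula: C9H11NO2.
  M = 9(12.0) + 11(1.007825) + 14.003074 + 2(15.994915)
    = 108.000000 + 11.086075 + 14.003074 + 31.989830 = 165.078979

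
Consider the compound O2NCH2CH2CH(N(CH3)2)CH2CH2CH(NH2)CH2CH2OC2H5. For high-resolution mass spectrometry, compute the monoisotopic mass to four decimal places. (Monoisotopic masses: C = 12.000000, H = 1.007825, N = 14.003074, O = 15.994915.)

261.2052

Element totals:
  C: 12
  H: 27
  N: 3
  O: 3
Molecular formula: C12H27N3O3.
  M = 12(12.0) + 27(1.007825) + 3(14.003074) + 3(15.994915)
    = 144.000000 + 27.211275 + 42.009222 + 47.984745 = 261.205242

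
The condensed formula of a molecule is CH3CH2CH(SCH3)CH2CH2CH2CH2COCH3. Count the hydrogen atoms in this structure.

Atom tally by fragment:
  CH3 → C:1 H:3
  CH2 → C:1 H:2
  CH(SCH3) → C:2 H:4 S:1
  CH2 → C:1 H:2
  CH2 → C:1 H:2
  CH2 → C:1 H:2
  CH2COCH3 → C:3 H:5 O:1
Element totals:
  C: 10
  H: 20
  O: 1
  S: 1

20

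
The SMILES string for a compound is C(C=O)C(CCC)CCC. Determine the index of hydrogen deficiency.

1

Atom tally by fragment:
  OHCCH2 → C:2 H:3 O:1
  CH(CH2CH2CH3) → C:4 H:8
  CH2 → C:1 H:2
  CH2 → C:1 H:2
  CH3 → C:1 H:3
Element totals:
  C: 9
  H: 18
  O: 1
Molecular formula: C9H18O.
DoU = (2C + 2 + N − H − X) / 2 = (2·9 + 2 + 0 − 18 − 0) / 2 = 1.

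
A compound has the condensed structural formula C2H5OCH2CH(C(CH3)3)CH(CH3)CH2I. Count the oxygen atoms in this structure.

1

Element totals:
  C: 11
  H: 23
  I: 1
  O: 1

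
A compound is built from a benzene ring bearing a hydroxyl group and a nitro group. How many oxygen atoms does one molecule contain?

Atom tally by fragment:
  benzene ring core → C:6 H:6
  (− 2 ring H displaced by substituents)
  + OH → O:1 H:1
  + NO2 → N:1 O:2
Element totals:
  C: 6
  H: 5
  N: 1
  O: 3

3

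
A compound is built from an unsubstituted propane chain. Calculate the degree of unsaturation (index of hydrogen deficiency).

Atom tally by fragment:
  CH3 → C:1 H:3
  CH2 → C:1 H:2
  CH3 → C:1 H:3
Element totals:
  C: 3
  H: 8
Molecular formula: C3H8.
DoU = (2C + 2 + N − H − X) / 2 = (2·3 + 2 + 0 − 8 − 0) / 2 = 0.

0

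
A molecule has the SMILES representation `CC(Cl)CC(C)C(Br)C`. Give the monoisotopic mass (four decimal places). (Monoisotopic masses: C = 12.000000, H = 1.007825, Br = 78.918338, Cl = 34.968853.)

211.9967

Atom tally by fragment:
  CH3 → C:1 H:3
  CH(Cl) → C:1 H:1 Cl:1
  CH2 → C:1 H:2
  CH(CH3) → C:2 H:4
  CH(Br) → C:1 H:1 Br:1
  CH3 → C:1 H:3
Element totals:
  C: 7
  H: 14
  Br: 1
  Cl: 1
Molecular formula: C7H14BrCl.
  M = 7(12.0) + 14(1.007825) + 78.918338 + 34.968853
    = 84.000000 + 14.109550 + 78.918338 + 34.968853 = 211.996741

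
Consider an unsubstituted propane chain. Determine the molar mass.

Atom tally by fragment:
  CH3 → C:1 H:3
  CH2 → C:1 H:2
  CH3 → C:1 H:3
Element totals:
  C: 3
  H: 8
Molecular formula: C3H8.
  M = 3(12.011) + 8(1.008)
    = 36.033 + 8.064 = 44.097

44.10 g/mol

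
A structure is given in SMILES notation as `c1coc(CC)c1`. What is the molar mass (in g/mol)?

Atom tally by fragment:
  furan ring core → C:4 H:4 O:1
  (− 1 ring H displaced by substituents)
  + C2H5 → C:2 H:5
Element totals:
  C: 6
  H: 8
  O: 1
Molecular formula: C6H8O.
  M = 6(12.011) + 8(1.008) + 15.999
    = 72.066 + 8.064 + 15.999 = 96.129

96.13 g/mol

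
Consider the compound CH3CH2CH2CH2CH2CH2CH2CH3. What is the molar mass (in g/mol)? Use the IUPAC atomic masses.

114.23 g/mol

Element totals:
  C: 8
  H: 18
Molecular formula: C8H18.
  M = 8(12.011) + 18(1.008)
    = 96.088 + 18.144 = 114.232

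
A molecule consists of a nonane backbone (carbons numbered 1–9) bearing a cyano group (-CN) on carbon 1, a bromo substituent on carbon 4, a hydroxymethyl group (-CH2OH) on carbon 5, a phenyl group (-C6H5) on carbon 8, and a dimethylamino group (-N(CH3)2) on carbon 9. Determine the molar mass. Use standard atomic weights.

Atom tally by fragment:
  NCCH2 → C:2 H:2 N:1
  CH2 → C:1 H:2
  CH2 → C:1 H:2
  CH(Br) → C:1 H:1 Br:1
  CH(CH2OH) → C:2 H:4 O:1
  CH2 → C:1 H:2
  CH2 → C:1 H:2
  CH(C6H5) → C:7 H:6
  CH2N(CH3)2 → C:3 H:8 N:1
Element totals:
  C: 19
  H: 29
  Br: 1
  N: 2
  O: 1
Molecular formula: C19H29BrN2O.
  M = 19(12.011) + 29(1.008) + 79.904 + 2(14.007) + 15.999
    = 228.209 + 29.232 + 79.904 + 28.014 + 15.999 = 381.358

381.36 g/mol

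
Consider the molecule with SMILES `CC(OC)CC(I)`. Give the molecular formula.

C5H11IO

Atom tally by fragment:
  CH3 → C:1 H:3
  CH(OCH3) → C:2 H:4 O:1
  CH2 → C:1 H:2
  CH2I → C:1 H:2 I:1
Element totals:
  C: 5
  H: 11
  I: 1
  O: 1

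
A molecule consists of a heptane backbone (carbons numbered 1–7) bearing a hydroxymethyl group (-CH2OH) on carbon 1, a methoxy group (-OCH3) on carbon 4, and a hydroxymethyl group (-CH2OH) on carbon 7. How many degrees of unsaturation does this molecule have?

0

Atom tally by fragment:
  HOCH2CH2 → C:2 H:5 O:1
  CH2 → C:1 H:2
  CH2 → C:1 H:2
  CH(OCH3) → C:2 H:4 O:1
  CH2 → C:1 H:2
  CH2 → C:1 H:2
  CH2CH2OH → C:2 H:5 O:1
Element totals:
  C: 10
  H: 22
  O: 3
Molecular formula: C10H22O3.
DoU = (2C + 2 + N − H − X) / 2 = (2·10 + 2 + 0 − 22 − 0) / 2 = 0.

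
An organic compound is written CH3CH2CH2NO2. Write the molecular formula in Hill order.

Element totals:
  C: 3
  H: 7
  N: 1
  O: 2

C3H7NO2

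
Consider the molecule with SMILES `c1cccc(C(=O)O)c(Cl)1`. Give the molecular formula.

Atom tally by fragment:
  benzene ring core → C:6 H:6
  (− 2 ring H displaced by substituents)
  + COOH → C:1 H:1 O:2
  + Cl → Cl:1
Element totals:
  C: 7
  H: 5
  Cl: 1
  O: 2

C7H5ClO2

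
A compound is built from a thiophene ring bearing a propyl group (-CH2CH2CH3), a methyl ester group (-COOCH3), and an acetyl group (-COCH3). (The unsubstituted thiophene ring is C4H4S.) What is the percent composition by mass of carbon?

58.39%

Atom tally by fragment:
  thiophene ring core → C:4 H:4 S:1
  (− 3 ring H displaced by substituents)
  + CH2CH2CH3 → C:3 H:7
  + COOCH3 → C:2 H:3 O:2
  + COCH3 → C:2 H:3 O:1
Element totals:
  C: 11
  H: 14
  O: 3
  S: 1
Molecular formula: C11H14O3S.
Molar mass = 226.290 g/mol.
Mass from C: 11 × 12.011 = 132.121 g/mol.
%C = 132.121 / 226.290 × 100 = 58.39%.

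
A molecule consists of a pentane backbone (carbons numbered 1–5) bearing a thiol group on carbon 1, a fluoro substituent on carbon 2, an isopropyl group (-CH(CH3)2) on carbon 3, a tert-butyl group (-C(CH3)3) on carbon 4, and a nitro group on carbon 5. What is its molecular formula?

C12H24FNO2S

Atom tally by fragment:
  HSCH2 → C:1 H:3 S:1
  CH(F) → C:1 H:1 F:1
  CH(CH(CH3)2) → C:4 H:8
  CH(C(CH3)3) → C:5 H:10
  CH2NO2 → C:1 H:2 N:1 O:2
Element totals:
  C: 12
  H: 24
  F: 1
  N: 1
  O: 2
  S: 1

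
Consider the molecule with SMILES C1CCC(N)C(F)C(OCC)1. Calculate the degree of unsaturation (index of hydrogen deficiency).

Atom tally by fragment:
  cyclohexane ring core → C:6 H:12
  (− 3 ring H displaced by substituents)
  + NH2 → N:1 H:2
  + F → F:1
  + OC2H5 → C:2 H:5 O:1
Element totals:
  C: 8
  H: 16
  F: 1
  N: 1
  O: 1
Molecular formula: C8H16FNO.
DoU = (2C + 2 + N − H − X) / 2 = (2·8 + 2 + 1 − 16 − 1) / 2 = 1.

1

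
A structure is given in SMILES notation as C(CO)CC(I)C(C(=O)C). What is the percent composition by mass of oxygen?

12.50%

Atom tally by fragment:
  HOCH2CH2 → C:2 H:5 O:1
  CH2 → C:1 H:2
  CH(I) → C:1 H:1 I:1
  CH2COCH3 → C:3 H:5 O:1
Element totals:
  C: 7
  H: 13
  I: 1
  O: 2
Molecular formula: C7H13IO2.
Molar mass = 256.083 g/mol.
Mass from O: 2 × 15.999 = 31.998 g/mol.
%O = 31.998 / 256.083 × 100 = 12.50%.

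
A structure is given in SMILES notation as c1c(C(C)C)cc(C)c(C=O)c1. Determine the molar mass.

162.23 g/mol

Atom tally by fragment:
  benzene ring core → C:6 H:6
  (− 3 ring H displaced by substituents)
  + CH(CH3)2 → C:3 H:7
  + CH3 → C:1 H:3
  + CHO → C:1 H:1 O:1
Element totals:
  C: 11
  H: 14
  O: 1
Molecular formula: C11H14O.
  M = 11(12.011) + 14(1.008) + 15.999
    = 132.121 + 14.112 + 15.999 = 162.232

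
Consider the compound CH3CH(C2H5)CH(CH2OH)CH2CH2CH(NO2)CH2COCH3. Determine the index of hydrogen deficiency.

2

Element totals:
  C: 12
  H: 23
  N: 1
  O: 4
Molecular formula: C12H23NO4.
DoU = (2C + 2 + N − H − X) / 2 = (2·12 + 2 + 1 − 23 − 0) / 2 = 2.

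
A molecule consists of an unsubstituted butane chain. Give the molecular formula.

Atom tally by fragment:
  CH3 → C:1 H:3
  CH2 → C:1 H:2
  CH2 → C:1 H:2
  CH3 → C:1 H:3
Element totals:
  C: 4
  H: 10

C4H10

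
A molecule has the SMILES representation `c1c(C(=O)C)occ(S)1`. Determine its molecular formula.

Atom tally by fragment:
  furan ring core → C:4 H:4 O:1
  (− 2 ring H displaced by substituents)
  + COCH3 → C:2 H:3 O:1
  + SH → S:1 H:1
Element totals:
  C: 6
  H: 6
  O: 2
  S: 1

C6H6O2S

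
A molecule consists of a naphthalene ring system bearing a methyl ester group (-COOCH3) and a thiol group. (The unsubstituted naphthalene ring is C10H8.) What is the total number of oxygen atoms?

Atom tally by fragment:
  naphthalene ring system core → C:10 H:8
  (− 2 ring H displaced by substituents)
  + COOCH3 → C:2 H:3 O:2
  + SH → S:1 H:1
Element totals:
  C: 12
  H: 10
  O: 2
  S: 1

2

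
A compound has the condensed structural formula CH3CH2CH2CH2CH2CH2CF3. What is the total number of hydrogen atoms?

Atom tally by fragment:
  CH3 → C:1 H:3
  CH2 → C:1 H:2
  CH2 → C:1 H:2
  CH2 → C:1 H:2
  CH2 → C:1 H:2
  CH2CF3 → C:2 H:2 F:3
Element totals:
  C: 7
  H: 13
  F: 3

13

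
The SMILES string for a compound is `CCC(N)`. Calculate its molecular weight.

Atom tally by fragment:
  CH3 → C:1 H:3
  CH2 → C:1 H:2
  CH2NH2 → C:1 H:4 N:1
Element totals:
  C: 3
  H: 9
  N: 1
Molecular formula: C3H9N.
  M = 3(12.011) + 9(1.008) + 14.007
    = 36.033 + 9.072 + 14.007 = 59.112

59.11 g/mol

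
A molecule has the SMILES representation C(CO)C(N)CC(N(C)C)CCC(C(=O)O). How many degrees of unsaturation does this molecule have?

Atom tally by fragment:
  HOCH2CH2 → C:2 H:5 O:1
  CH(NH2) → C:1 H:3 N:1
  CH2 → C:1 H:2
  CH(N(CH3)2) → C:3 H:7 N:1
  CH2 → C:1 H:2
  CH2 → C:1 H:2
  CH2COOH → C:2 H:3 O:2
Element totals:
  C: 11
  H: 24
  N: 2
  O: 3
Molecular formula: C11H24N2O3.
DoU = (2C + 2 + N − H − X) / 2 = (2·11 + 2 + 2 − 24 − 0) / 2 = 1.

1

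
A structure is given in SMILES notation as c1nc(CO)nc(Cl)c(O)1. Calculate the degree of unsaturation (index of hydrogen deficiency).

4

Atom tally by fragment:
  pyrimidine ring core → C:4 H:4 N:2
  (− 3 ring H displaced by substituents)
  + CH2OH → C:1 H:3 O:1
  + Cl → Cl:1
  + OH → O:1 H:1
Element totals:
  C: 5
  H: 5
  Cl: 1
  N: 2
  O: 2
Molecular formula: C5H5ClN2O2.
DoU = (2C + 2 + N − H − X) / 2 = (2·5 + 2 + 2 − 5 − 1) / 2 = 4.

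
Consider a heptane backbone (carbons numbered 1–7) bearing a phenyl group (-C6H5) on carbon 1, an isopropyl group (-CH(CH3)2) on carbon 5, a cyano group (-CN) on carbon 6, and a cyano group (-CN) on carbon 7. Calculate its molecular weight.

Atom tally by fragment:
  C6H5CH2 → C:7 H:7
  CH2 → C:1 H:2
  CH2 → C:1 H:2
  CH2 → C:1 H:2
  CH(CH(CH3)2) → C:4 H:8
  CH(CN) → C:2 H:1 N:1
  CH2CN → C:2 H:2 N:1
Element totals:
  C: 18
  H: 24
  N: 2
Molecular formula: C18H24N2.
  M = 18(12.011) + 24(1.008) + 2(14.007)
    = 216.198 + 24.192 + 28.014 = 268.404

268.40 g/mol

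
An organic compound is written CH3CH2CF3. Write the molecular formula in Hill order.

Atom tally by fragment:
  CH3 → C:1 H:3
  CH2CF3 → C:2 H:2 F:3
Element totals:
  C: 3
  H: 5
  F: 3

C3H5F3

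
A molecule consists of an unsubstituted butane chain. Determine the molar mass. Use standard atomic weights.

58.12 g/mol

Atom tally by fragment:
  CH3 → C:1 H:3
  CH2 → C:1 H:2
  CH2 → C:1 H:2
  CH3 → C:1 H:3
Element totals:
  C: 4
  H: 10
Molecular formula: C4H10.
  M = 4(12.011) + 10(1.008)
    = 48.044 + 10.080 = 58.124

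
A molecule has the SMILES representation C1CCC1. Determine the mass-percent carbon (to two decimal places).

85.63%

Atom tally by fragment:
  cyclobutane ring core → C:4 H:8
Element totals:
  C: 4
  H: 8
Molecular formula: C4H8.
Molar mass = 56.108 g/mol.
Mass from C: 4 × 12.011 = 48.044 g/mol.
%C = 48.044 / 56.108 × 100 = 85.63%.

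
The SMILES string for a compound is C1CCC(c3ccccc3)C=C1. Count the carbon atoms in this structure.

12

Atom tally by fragment:
  cyclohexene ring core → C:6 H:10
  (− 1 ring H displaced by substituents)
  + C6H5 → C:6 H:5
Element totals:
  C: 12
  H: 14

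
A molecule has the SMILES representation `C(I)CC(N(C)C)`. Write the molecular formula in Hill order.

Atom tally by fragment:
  ICH2 → C:1 H:2 I:1
  CH2 → C:1 H:2
  CH2N(CH3)2 → C:3 H:8 N:1
Element totals:
  C: 5
  H: 12
  I: 1
  N: 1

C5H12IN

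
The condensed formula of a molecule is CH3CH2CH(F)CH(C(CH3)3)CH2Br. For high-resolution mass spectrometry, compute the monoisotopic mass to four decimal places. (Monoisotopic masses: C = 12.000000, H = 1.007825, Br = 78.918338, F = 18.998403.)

224.0576

Atom tally by fragment:
  CH3 → C:1 H:3
  CH2 → C:1 H:2
  CH(F) → C:1 H:1 F:1
  CH(C(CH3)3) → C:5 H:10
  CH2Br → C:1 H:2 Br:1
Element totals:
  C: 9
  H: 18
  Br: 1
  F: 1
Molecular formula: C9H18BrF.
  M = 9(12.0) + 18(1.007825) + 78.918338 + 18.998403
    = 108.000000 + 18.140850 + 78.918338 + 18.998403 = 224.057591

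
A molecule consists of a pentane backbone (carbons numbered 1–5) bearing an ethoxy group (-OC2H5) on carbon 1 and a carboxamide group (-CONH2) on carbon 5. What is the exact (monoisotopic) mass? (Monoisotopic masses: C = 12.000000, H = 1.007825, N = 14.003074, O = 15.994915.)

Atom tally by fragment:
  C2H5OCH2 → C:3 H:7 O:1
  CH2 → C:1 H:2
  CH2 → C:1 H:2
  CH2 → C:1 H:2
  CH2CONH2 → C:2 H:4 O:1 N:1
Element totals:
  C: 8
  H: 17
  N: 1
  O: 2
Molecular formula: C8H17NO2.
  M = 8(12.0) + 17(1.007825) + 14.003074 + 2(15.994915)
    = 96.000000 + 17.133025 + 14.003074 + 31.989830 = 159.125929

159.1259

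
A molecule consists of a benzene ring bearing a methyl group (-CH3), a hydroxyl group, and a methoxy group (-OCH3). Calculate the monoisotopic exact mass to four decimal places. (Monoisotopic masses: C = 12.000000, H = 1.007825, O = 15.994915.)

138.0681

Atom tally by fragment:
  benzene ring core → C:6 H:6
  (− 3 ring H displaced by substituents)
  + CH3 → C:1 H:3
  + OH → O:1 H:1
  + OCH3 → C:1 H:3 O:1
Element totals:
  C: 8
  H: 10
  O: 2
Molecular formula: C8H10O2.
  M = 8(12.0) + 10(1.007825) + 2(15.994915)
    = 96.000000 + 10.078250 + 31.989830 = 138.068080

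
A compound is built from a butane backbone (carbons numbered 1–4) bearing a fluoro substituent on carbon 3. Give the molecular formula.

C4H9F

Atom tally by fragment:
  CH3 → C:1 H:3
  CH2 → C:1 H:2
  CH(F) → C:1 H:1 F:1
  CH3 → C:1 H:3
Element totals:
  C: 4
  H: 9
  F: 1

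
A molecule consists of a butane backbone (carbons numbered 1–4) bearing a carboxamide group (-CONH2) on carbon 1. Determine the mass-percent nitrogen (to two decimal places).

13.85%

Atom tally by fragment:
  H2NOCCH2 → C:2 H:4 O:1 N:1
  CH2 → C:1 H:2
  CH2 → C:1 H:2
  CH3 → C:1 H:3
Element totals:
  C: 5
  H: 11
  N: 1
  O: 1
Molecular formula: C5H11NO.
Molar mass = 101.149 g/mol.
Mass from N: 1 × 14.007 = 14.007 g/mol.
%N = 14.007 / 101.149 × 100 = 13.85%.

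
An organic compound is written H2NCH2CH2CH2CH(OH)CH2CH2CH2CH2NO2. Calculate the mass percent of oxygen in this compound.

25.23%

Atom tally by fragment:
  H2NCH2 → C:1 H:4 N:1
  CH2 → C:1 H:2
  CH2 → C:1 H:2
  CH(OH) → C:1 H:2 O:1
  CH2 → C:1 H:2
  CH2 → C:1 H:2
  CH2 → C:1 H:2
  CH2NO2 → C:1 H:2 N:1 O:2
Element totals:
  C: 8
  H: 18
  N: 2
  O: 3
Molecular formula: C8H18N2O3.
Molar mass = 190.243 g/mol.
Mass from O: 3 × 15.999 = 47.997 g/mol.
%O = 47.997 / 190.243 × 100 = 25.23%.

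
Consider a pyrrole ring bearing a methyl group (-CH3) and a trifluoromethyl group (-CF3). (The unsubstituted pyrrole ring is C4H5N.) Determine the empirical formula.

C6H6F3N

Atom tally by fragment:
  pyrrole ring core → C:4 H:5 N:1
  (− 2 ring H displaced by substituents)
  + CH3 → C:1 H:3
  + CF3 → C:1 F:3
Element totals:
  C: 6
  H: 6
  F: 3
  N: 1
Molecular formula: C6H6F3N.
gcd of subscripts (6, 3, 6, 1) = 1, so the empirical formula equals the molecular formula.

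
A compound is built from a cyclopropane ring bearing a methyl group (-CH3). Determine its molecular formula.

C4H8

Atom tally by fragment:
  cyclopropane ring core → C:3 H:6
  (− 1 ring H displaced by substituents)
  + CH3 → C:1 H:3
Element totals:
  C: 4
  H: 8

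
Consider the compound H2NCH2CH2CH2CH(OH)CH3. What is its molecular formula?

Element totals:
  C: 5
  H: 13
  N: 1
  O: 1

C5H13NO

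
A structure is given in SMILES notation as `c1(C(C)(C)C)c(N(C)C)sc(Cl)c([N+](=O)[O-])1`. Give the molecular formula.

C10H15ClN2O2S

Atom tally by fragment:
  thiophene ring core → C:4 H:4 S:1
  (− 4 ring H displaced by substituents)
  + C(CH3)3 → C:4 H:9
  + N(CH3)2 → N:1 C:2 H:6
  + Cl → Cl:1
  + NO2 → N:1 O:2
Element totals:
  C: 10
  H: 15
  Cl: 1
  N: 2
  O: 2
  S: 1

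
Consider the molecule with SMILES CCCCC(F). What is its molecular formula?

Atom tally by fragment:
  CH3 → C:1 H:3
  CH2 → C:1 H:2
  CH2 → C:1 H:2
  CH2 → C:1 H:2
  CH2F → C:1 H:2 F:1
Element totals:
  C: 5
  H: 11
  F: 1

C5H11F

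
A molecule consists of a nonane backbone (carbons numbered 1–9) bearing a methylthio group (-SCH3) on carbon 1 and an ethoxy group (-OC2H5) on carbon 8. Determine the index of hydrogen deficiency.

0

Atom tally by fragment:
  CH3SCH2 → C:2 H:5 S:1
  CH2 → C:1 H:2
  CH2 → C:1 H:2
  CH2 → C:1 H:2
  CH2 → C:1 H:2
  CH2 → C:1 H:2
  CH2 → C:1 H:2
  CH(OC2H5) → C:3 H:6 O:1
  CH3 → C:1 H:3
Element totals:
  C: 12
  H: 26
  O: 1
  S: 1
Molecular formula: C12H26OS.
DoU = (2C + 2 + N − H − X) / 2 = (2·12 + 2 + 0 − 26 − 0) / 2 = 0.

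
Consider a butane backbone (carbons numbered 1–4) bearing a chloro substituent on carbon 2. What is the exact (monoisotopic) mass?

92.0393

Atom tally by fragment:
  CH3 → C:1 H:3
  CH(Cl) → C:1 H:1 Cl:1
  CH2 → C:1 H:2
  CH3 → C:1 H:3
Element totals:
  C: 4
  H: 9
  Cl: 1
Molecular formula: C4H9Cl.
  M = 4(12.0) + 9(1.007825) + 34.968853
    = 48.000000 + 9.070425 + 34.968853 = 92.039278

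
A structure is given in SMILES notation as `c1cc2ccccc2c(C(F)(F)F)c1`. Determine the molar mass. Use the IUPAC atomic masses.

196.17 g/mol

Atom tally by fragment:
  naphthalene ring system core → C:10 H:8
  (− 1 ring H displaced by substituents)
  + CF3 → C:1 F:3
Element totals:
  C: 11
  H: 7
  F: 3
Molecular formula: C11H7F3.
  M = 11(12.011) + 7(1.008) + 3(18.998)
    = 132.121 + 7.056 + 56.994 = 196.171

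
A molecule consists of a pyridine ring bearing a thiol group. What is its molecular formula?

Atom tally by fragment:
  pyridine ring core → C:5 H:5 N:1
  (− 1 ring H displaced by substituents)
  + SH → S:1 H:1
Element totals:
  C: 5
  H: 5
  N: 1
  S: 1

C5H5NS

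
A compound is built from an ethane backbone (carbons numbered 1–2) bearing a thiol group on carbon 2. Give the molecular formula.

Atom tally by fragment:
  CH3 → C:1 H:3
  CH2SH → C:1 H:3 S:1
Element totals:
  C: 2
  H: 6
  S: 1

C2H6S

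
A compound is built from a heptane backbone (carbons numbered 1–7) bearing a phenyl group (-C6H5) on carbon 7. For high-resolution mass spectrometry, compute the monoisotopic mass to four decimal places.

Atom tally by fragment:
  CH3 → C:1 H:3
  CH2 → C:1 H:2
  CH2 → C:1 H:2
  CH2 → C:1 H:2
  CH2 → C:1 H:2
  CH2 → C:1 H:2
  CH2C6H5 → C:7 H:7
Element totals:
  C: 13
  H: 20
Molecular formula: C13H20.
  M = 13(12.0) + 20(1.007825)
    = 156.000000 + 20.156500 = 176.156500

176.1565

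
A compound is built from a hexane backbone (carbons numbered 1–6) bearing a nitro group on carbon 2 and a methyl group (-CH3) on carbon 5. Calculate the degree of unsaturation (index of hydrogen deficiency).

Atom tally by fragment:
  CH3 → C:1 H:3
  CH(NO2) → C:1 H:1 N:1 O:2
  CH2 → C:1 H:2
  CH2 → C:1 H:2
  CH(CH3) → C:2 H:4
  CH3 → C:1 H:3
Element totals:
  C: 7
  H: 15
  N: 1
  O: 2
Molecular formula: C7H15NO2.
DoU = (2C + 2 + N − H − X) / 2 = (2·7 + 2 + 1 − 15 − 0) / 2 = 1.

1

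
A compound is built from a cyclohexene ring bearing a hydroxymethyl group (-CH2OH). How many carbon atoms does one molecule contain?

7

Atom tally by fragment:
  cyclohexene ring core → C:6 H:10
  (− 1 ring H displaced by substituents)
  + CH2OH → C:1 H:3 O:1
Element totals:
  C: 7
  H: 12
  O: 1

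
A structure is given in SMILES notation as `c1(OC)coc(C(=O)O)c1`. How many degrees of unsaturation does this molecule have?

Atom tally by fragment:
  furan ring core → C:4 H:4 O:1
  (− 2 ring H displaced by substituents)
  + OCH3 → C:1 H:3 O:1
  + COOH → C:1 H:1 O:2
Element totals:
  C: 6
  H: 6
  O: 4
Molecular formula: C6H6O4.
DoU = (2C + 2 + N − H − X) / 2 = (2·6 + 2 + 0 − 6 − 0) / 2 = 4.

4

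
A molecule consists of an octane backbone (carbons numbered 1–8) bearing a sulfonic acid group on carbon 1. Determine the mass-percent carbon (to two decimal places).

49.46%

Atom tally by fragment:
  HO3SCH2 → C:1 H:3 S:1 O:3
  CH2 → C:1 H:2
  CH2 → C:1 H:2
  CH2 → C:1 H:2
  CH2 → C:1 H:2
  CH2 → C:1 H:2
  CH2 → C:1 H:2
  CH3 → C:1 H:3
Element totals:
  C: 8
  H: 18
  O: 3
  S: 1
Molecular formula: C8H18O3S.
Molar mass = 194.289 g/mol.
Mass from C: 8 × 12.011 = 96.088 g/mol.
%C = 96.088 / 194.289 × 100 = 49.46%.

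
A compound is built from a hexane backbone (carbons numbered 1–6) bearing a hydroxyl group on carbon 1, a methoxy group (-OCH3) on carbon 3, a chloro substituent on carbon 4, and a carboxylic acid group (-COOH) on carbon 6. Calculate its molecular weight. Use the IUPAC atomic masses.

210.65 g/mol

Atom tally by fragment:
  HOCH2 → C:1 H:3 O:1
  CH2 → C:1 H:2
  CH(OCH3) → C:2 H:4 O:1
  CH(Cl) → C:1 H:1 Cl:1
  CH2 → C:1 H:2
  CH2COOH → C:2 H:3 O:2
Element totals:
  C: 8
  H: 15
  Cl: 1
  O: 4
Molecular formula: C8H15ClO4.
  M = 8(12.011) + 15(1.008) + 35.45 + 4(15.999)
    = 96.088 + 15.120 + 35.450 + 63.996 = 210.654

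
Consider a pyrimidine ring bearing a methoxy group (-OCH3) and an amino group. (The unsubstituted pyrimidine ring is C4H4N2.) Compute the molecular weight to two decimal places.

125.13 g/mol

Atom tally by fragment:
  pyrimidine ring core → C:4 H:4 N:2
  (− 2 ring H displaced by substituents)
  + OCH3 → C:1 H:3 O:1
  + NH2 → N:1 H:2
Element totals:
  C: 5
  H: 7
  N: 3
  O: 1
Molecular formula: C5H7N3O.
  M = 5(12.011) + 7(1.008) + 3(14.007) + 15.999
    = 60.055 + 7.056 + 42.021 + 15.999 = 125.131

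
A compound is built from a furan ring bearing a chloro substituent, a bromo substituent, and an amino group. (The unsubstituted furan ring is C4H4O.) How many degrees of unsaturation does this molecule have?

3

Atom tally by fragment:
  furan ring core → C:4 H:4 O:1
  (− 3 ring H displaced by substituents)
  + Cl → Cl:1
  + Br → Br:1
  + NH2 → N:1 H:2
Element totals:
  C: 4
  H: 3
  Br: 1
  Cl: 1
  N: 1
  O: 1
Molecular formula: C4H3BrClNO.
DoU = (2C + 2 + N − H − X) / 2 = (2·4 + 2 + 1 − 3 − 2) / 2 = 3.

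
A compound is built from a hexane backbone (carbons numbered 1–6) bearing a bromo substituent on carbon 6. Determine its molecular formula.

Atom tally by fragment:
  CH3 → C:1 H:3
  CH2 → C:1 H:2
  CH2 → C:1 H:2
  CH2 → C:1 H:2
  CH2 → C:1 H:2
  CH2Br → C:1 H:2 Br:1
Element totals:
  C: 6
  H: 13
  Br: 1

C6H13Br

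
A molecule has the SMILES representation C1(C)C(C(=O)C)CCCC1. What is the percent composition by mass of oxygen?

Atom tally by fragment:
  cyclohexane ring core → C:6 H:12
  (− 2 ring H displaced by substituents)
  + CH3 → C:1 H:3
  + COCH3 → C:2 H:3 O:1
Element totals:
  C: 9
  H: 16
  O: 1
Molecular formula: C9H16O.
Molar mass = 140.226 g/mol.
Mass from O: 1 × 15.999 = 15.999 g/mol.
%O = 15.999 / 140.226 × 100 = 11.41%.

11.41%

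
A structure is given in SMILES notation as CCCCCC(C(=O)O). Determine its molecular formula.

C7H14O2

Atom tally by fragment:
  CH3 → C:1 H:3
  CH2 → C:1 H:2
  CH2 → C:1 H:2
  CH2 → C:1 H:2
  CH2 → C:1 H:2
  CH2COOH → C:2 H:3 O:2
Element totals:
  C: 7
  H: 14
  O: 2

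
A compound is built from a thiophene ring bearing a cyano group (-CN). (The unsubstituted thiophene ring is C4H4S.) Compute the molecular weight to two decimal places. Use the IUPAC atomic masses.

109.15 g/mol

Atom tally by fragment:
  thiophene ring core → C:4 H:4 S:1
  (− 1 ring H displaced by substituents)
  + CN → C:1 N:1
Element totals:
  C: 5
  H: 3
  N: 1
  S: 1
Molecular formula: C5H3NS.
  M = 5(12.011) + 3(1.008) + 14.007 + 32.06
    = 60.055 + 3.024 + 14.007 + 32.060 = 109.146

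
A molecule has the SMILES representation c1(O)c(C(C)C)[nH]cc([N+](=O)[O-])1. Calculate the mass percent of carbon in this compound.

Atom tally by fragment:
  pyrrole ring core → C:4 H:5 N:1
  (− 3 ring H displaced by substituents)
  + OH → O:1 H:1
  + CH(CH3)2 → C:3 H:7
  + NO2 → N:1 O:2
Element totals:
  C: 7
  H: 10
  N: 2
  O: 3
Molecular formula: C7H10N2O3.
Molar mass = 170.168 g/mol.
Mass from C: 7 × 12.011 = 84.077 g/mol.
%C = 84.077 / 170.168 × 100 = 49.41%.

49.41%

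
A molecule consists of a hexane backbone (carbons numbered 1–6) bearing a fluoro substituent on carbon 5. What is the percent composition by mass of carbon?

Atom tally by fragment:
  CH3 → C:1 H:3
  CH2 → C:1 H:2
  CH2 → C:1 H:2
  CH2 → C:1 H:2
  CH(F) → C:1 H:1 F:1
  CH3 → C:1 H:3
Element totals:
  C: 6
  H: 13
  F: 1
Molecular formula: C6H13F.
Molar mass = 104.168 g/mol.
Mass from C: 6 × 12.011 = 72.066 g/mol.
%C = 72.066 / 104.168 × 100 = 69.18%.

69.18%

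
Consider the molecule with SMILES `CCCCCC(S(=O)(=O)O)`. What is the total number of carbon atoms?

Atom tally by fragment:
  CH3 → C:1 H:3
  CH2 → C:1 H:2
  CH2 → C:1 H:2
  CH2 → C:1 H:2
  CH2 → C:1 H:2
  CH2SO3H → C:1 H:3 S:1 O:3
Element totals:
  C: 6
  H: 14
  O: 3
  S: 1

6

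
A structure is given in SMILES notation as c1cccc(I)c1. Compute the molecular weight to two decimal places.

204.01 g/mol

Atom tally by fragment:
  benzene ring core → C:6 H:6
  (− 1 ring H displaced by substituents)
  + I → I:1
Element totals:
  C: 6
  H: 5
  I: 1
Molecular formula: C6H5I.
  M = 6(12.011) + 5(1.008) + 126.904
    = 72.066 + 5.040 + 126.904 = 204.010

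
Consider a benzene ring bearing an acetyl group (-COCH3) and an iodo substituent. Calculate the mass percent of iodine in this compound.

51.58%

Atom tally by fragment:
  benzene ring core → C:6 H:6
  (− 2 ring H displaced by substituents)
  + COCH3 → C:2 H:3 O:1
  + I → I:1
Element totals:
  C: 8
  H: 7
  I: 1
  O: 1
Molecular formula: C8H7IO.
Molar mass = 246.047 g/mol.
Mass from I: 1 × 126.904 = 126.904 g/mol.
%I = 126.904 / 246.047 × 100 = 51.58%.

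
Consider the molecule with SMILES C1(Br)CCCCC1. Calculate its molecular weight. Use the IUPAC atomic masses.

Atom tally by fragment:
  cyclohexane ring core → C:6 H:12
  (− 1 ring H displaced by substituents)
  + Br → Br:1
Element totals:
  C: 6
  H: 11
  Br: 1
Molecular formula: C6H11Br.
  M = 6(12.011) + 11(1.008) + 79.904
    = 72.066 + 11.088 + 79.904 = 163.058

163.06 g/mol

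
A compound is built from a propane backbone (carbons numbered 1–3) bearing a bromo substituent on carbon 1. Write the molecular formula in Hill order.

C3H7Br

Atom tally by fragment:
  BrCH2 → C:1 H:2 Br:1
  CH2 → C:1 H:2
  CH3 → C:1 H:3
Element totals:
  C: 3
  H: 7
  Br: 1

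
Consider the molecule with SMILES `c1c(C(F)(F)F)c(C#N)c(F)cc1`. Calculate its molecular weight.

Atom tally by fragment:
  benzene ring core → C:6 H:6
  (− 3 ring H displaced by substituents)
  + CF3 → C:1 F:3
  + CN → C:1 N:1
  + F → F:1
Element totals:
  C: 8
  H: 3
  F: 4
  N: 1
Molecular formula: C8H3F4N.
  M = 8(12.011) + 3(1.008) + 4(18.998) + 14.007
    = 96.088 + 3.024 + 75.992 + 14.007 = 189.111

189.11 g/mol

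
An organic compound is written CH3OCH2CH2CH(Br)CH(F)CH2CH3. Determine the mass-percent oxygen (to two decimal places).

Atom tally by fragment:
  CH3OCH2 → C:2 H:5 O:1
  CH2 → C:1 H:2
  CH(Br) → C:1 H:1 Br:1
  CH(F) → C:1 H:1 F:1
  CH2 → C:1 H:2
  CH3 → C:1 H:3
Element totals:
  C: 7
  H: 14
  Br: 1
  F: 1
  O: 1
Molecular formula: C7H14BrFO.
Molar mass = 213.090 g/mol.
Mass from O: 1 × 15.999 = 15.999 g/mol.
%O = 15.999 / 213.090 × 100 = 7.51%.

7.51%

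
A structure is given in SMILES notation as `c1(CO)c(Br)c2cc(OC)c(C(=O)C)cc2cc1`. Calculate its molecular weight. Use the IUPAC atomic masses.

309.16 g/mol

Atom tally by fragment:
  naphthalene ring system core → C:10 H:8
  (− 4 ring H displaced by substituents)
  + CH2OH → C:1 H:3 O:1
  + Br → Br:1
  + OCH3 → C:1 H:3 O:1
  + COCH3 → C:2 H:3 O:1
Element totals:
  C: 14
  H: 13
  Br: 1
  O: 3
Molecular formula: C14H13BrO3.
  M = 14(12.011) + 13(1.008) + 79.904 + 3(15.999)
    = 168.154 + 13.104 + 79.904 + 47.997 = 309.159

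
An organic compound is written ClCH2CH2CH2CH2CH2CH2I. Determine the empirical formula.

C6H12ClI

Atom tally by fragment:
  ClCH2 → C:1 H:2 Cl:1
  CH2 → C:1 H:2
  CH2 → C:1 H:2
  CH2 → C:1 H:2
  CH2 → C:1 H:2
  CH2I → C:1 H:2 I:1
Element totals:
  C: 6
  H: 12
  Cl: 1
  I: 1
Molecular formula: C6H12ClI.
gcd of subscripts (6, 1, 12, 1) = 1, so the empirical formula equals the molecular formula.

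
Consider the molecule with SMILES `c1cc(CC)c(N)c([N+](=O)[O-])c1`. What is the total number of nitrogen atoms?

Atom tally by fragment:
  benzene ring core → C:6 H:6
  (− 3 ring H displaced by substituents)
  + C2H5 → C:2 H:5
  + NH2 → N:1 H:2
  + NO2 → N:1 O:2
Element totals:
  C: 8
  H: 10
  N: 2
  O: 2

2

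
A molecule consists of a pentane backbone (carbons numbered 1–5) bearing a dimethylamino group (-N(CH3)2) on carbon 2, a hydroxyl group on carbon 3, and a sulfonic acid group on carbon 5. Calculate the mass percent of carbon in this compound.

Atom tally by fragment:
  CH3 → C:1 H:3
  CH(N(CH3)2) → C:3 H:7 N:1
  CH(OH) → C:1 H:2 O:1
  CH2 → C:1 H:2
  CH2SO3H → C:1 H:3 S:1 O:3
Element totals:
  C: 7
  H: 17
  N: 1
  O: 4
  S: 1
Molecular formula: C7H17NO4S.
Molar mass = 211.276 g/mol.
Mass from C: 7 × 12.011 = 84.077 g/mol.
%C = 84.077 / 211.276 × 100 = 39.79%.

39.79%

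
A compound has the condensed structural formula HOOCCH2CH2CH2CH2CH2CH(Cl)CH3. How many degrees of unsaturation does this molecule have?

Atom tally by fragment:
  HOOCCH2 → C:2 H:3 O:2
  CH2 → C:1 H:2
  CH2 → C:1 H:2
  CH2 → C:1 H:2
  CH2 → C:1 H:2
  CH(Cl) → C:1 H:1 Cl:1
  CH3 → C:1 H:3
Element totals:
  C: 8
  H: 15
  Cl: 1
  O: 2
Molecular formula: C8H15ClO2.
DoU = (2C + 2 + N − H − X) / 2 = (2·8 + 2 + 0 − 15 − 1) / 2 = 1.

1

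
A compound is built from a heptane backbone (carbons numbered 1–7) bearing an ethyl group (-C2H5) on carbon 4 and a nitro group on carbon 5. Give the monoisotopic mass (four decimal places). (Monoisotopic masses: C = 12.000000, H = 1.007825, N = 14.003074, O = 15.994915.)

Atom tally by fragment:
  CH3 → C:1 H:3
  CH2 → C:1 H:2
  CH2 → C:1 H:2
  CH(C2H5) → C:3 H:6
  CH(NO2) → C:1 H:1 N:1 O:2
  CH2 → C:1 H:2
  CH3 → C:1 H:3
Element totals:
  C: 9
  H: 19
  N: 1
  O: 2
Molecular formula: C9H19NO2.
  M = 9(12.0) + 19(1.007825) + 14.003074 + 2(15.994915)
    = 108.000000 + 19.148675 + 14.003074 + 31.989830 = 173.141579

173.1416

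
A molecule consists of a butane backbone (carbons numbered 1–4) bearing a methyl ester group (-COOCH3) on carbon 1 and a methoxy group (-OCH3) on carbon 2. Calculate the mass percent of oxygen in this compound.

Atom tally by fragment:
  CH3OOCCH2 → C:3 H:5 O:2
  CH(OCH3) → C:2 H:4 O:1
  CH2 → C:1 H:2
  CH3 → C:1 H:3
Element totals:
  C: 7
  H: 14
  O: 3
Molecular formula: C7H14O3.
Molar mass = 146.186 g/mol.
Mass from O: 3 × 15.999 = 47.997 g/mol.
%O = 47.997 / 146.186 × 100 = 32.83%.

32.83%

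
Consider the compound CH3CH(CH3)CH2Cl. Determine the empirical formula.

Atom tally by fragment:
  CH3 → C:1 H:3
  CH(CH3) → C:2 H:4
  CH2Cl → C:1 H:2 Cl:1
Element totals:
  C: 4
  H: 9
  Cl: 1
Molecular formula: C4H9Cl.
gcd of subscripts (4, 1, 9) = 1, so the empirical formula equals the molecular formula.

C4H9Cl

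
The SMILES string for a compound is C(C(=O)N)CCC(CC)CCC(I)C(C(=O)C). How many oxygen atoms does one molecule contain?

Atom tally by fragment:
  H2NOCCH2 → C:2 H:4 O:1 N:1
  CH2 → C:1 H:2
  CH2 → C:1 H:2
  CH(C2H5) → C:3 H:6
  CH2 → C:1 H:2
  CH2 → C:1 H:2
  CH(I) → C:1 H:1 I:1
  CH2COCH3 → C:3 H:5 O:1
Element totals:
  C: 13
  H: 24
  I: 1
  N: 1
  O: 2

2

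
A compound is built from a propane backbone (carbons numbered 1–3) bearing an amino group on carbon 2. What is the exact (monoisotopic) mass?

59.0735

Atom tally by fragment:
  CH3 → C:1 H:3
  CH(NH2) → C:1 H:3 N:1
  CH3 → C:1 H:3
Element totals:
  C: 3
  H: 9
  N: 1
Molecular formula: C3H9N.
  M = 3(12.0) + 9(1.007825) + 14.003074
    = 36.000000 + 9.070425 + 14.003074 = 59.073499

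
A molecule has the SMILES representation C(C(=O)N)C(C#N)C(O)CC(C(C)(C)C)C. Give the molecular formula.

C12H22N2O2

Atom tally by fragment:
  H2NOCCH2 → C:2 H:4 O:1 N:1
  CH(CN) → C:2 H:1 N:1
  CH(OH) → C:1 H:2 O:1
  CH2 → C:1 H:2
  CH(C(CH3)3) → C:5 H:10
  CH3 → C:1 H:3
Element totals:
  C: 12
  H: 22
  N: 2
  O: 2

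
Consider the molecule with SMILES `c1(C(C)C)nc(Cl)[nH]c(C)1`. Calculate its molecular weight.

158.63 g/mol

Atom tally by fragment:
  imidazole ring core → C:3 H:4 N:2
  (− 3 ring H displaced by substituents)
  + CH(CH3)2 → C:3 H:7
  + Cl → Cl:1
  + CH3 → C:1 H:3
Element totals:
  C: 7
  H: 11
  Cl: 1
  N: 2
Molecular formula: C7H11ClN2.
  M = 7(12.011) + 11(1.008) + 35.45 + 2(14.007)
    = 84.077 + 11.088 + 35.450 + 28.014 = 158.629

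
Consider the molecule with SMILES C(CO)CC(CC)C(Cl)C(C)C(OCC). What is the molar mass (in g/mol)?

236.78 g/mol

Atom tally by fragment:
  HOCH2CH2 → C:2 H:5 O:1
  CH2 → C:1 H:2
  CH(C2H5) → C:3 H:6
  CH(Cl) → C:1 H:1 Cl:1
  CH(CH3) → C:2 H:4
  CH2OC2H5 → C:3 H:7 O:1
Element totals:
  C: 12
  H: 25
  Cl: 1
  O: 2
Molecular formula: C12H25ClO2.
  M = 12(12.011) + 25(1.008) + 35.45 + 2(15.999)
    = 144.132 + 25.200 + 35.450 + 31.998 = 236.780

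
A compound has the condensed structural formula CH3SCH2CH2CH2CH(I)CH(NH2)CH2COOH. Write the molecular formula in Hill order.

Atom tally by fragment:
  CH3SCH2 → C:2 H:5 S:1
  CH2 → C:1 H:2
  CH2 → C:1 H:2
  CH(I) → C:1 H:1 I:1
  CH(NH2) → C:1 H:3 N:1
  CH2COOH → C:2 H:3 O:2
Element totals:
  C: 8
  H: 16
  I: 1
  N: 1
  O: 2
  S: 1

C8H16INO2S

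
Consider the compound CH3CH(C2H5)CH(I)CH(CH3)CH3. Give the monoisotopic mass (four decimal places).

240.0375

Atom tally by fragment:
  CH3 → C:1 H:3
  CH(C2H5) → C:3 H:6
  CH(I) → C:1 H:1 I:1
  CH(CH3) → C:2 H:4
  CH3 → C:1 H:3
Element totals:
  C: 8
  H: 17
  I: 1
Molecular formula: C8H17I.
  M = 8(12.0) + 17(1.007825) + 126.904472
    = 96.000000 + 17.133025 + 126.904472 = 240.037497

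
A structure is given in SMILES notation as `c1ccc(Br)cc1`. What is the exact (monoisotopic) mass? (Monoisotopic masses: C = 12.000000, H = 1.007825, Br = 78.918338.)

155.9575

Atom tally by fragment:
  benzene ring core → C:6 H:6
  (− 1 ring H displaced by substituents)
  + Br → Br:1
Element totals:
  C: 6
  H: 5
  Br: 1
Molecular formula: C6H5Br.
  M = 6(12.0) + 5(1.007825) + 78.918338
    = 72.000000 + 5.039125 + 78.918338 = 155.957463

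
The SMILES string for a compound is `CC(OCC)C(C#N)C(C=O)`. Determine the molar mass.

Atom tally by fragment:
  CH3 → C:1 H:3
  CH(OC2H5) → C:3 H:6 O:1
  CH(CN) → C:2 H:1 N:1
  CH2CHO → C:2 H:3 O:1
Element totals:
  C: 8
  H: 13
  N: 1
  O: 2
Molecular formula: C8H13NO2.
  M = 8(12.011) + 13(1.008) + 14.007 + 2(15.999)
    = 96.088 + 13.104 + 14.007 + 31.998 = 155.197

155.20 g/mol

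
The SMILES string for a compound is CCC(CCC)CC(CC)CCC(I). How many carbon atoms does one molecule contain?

13

Atom tally by fragment:
  CH3 → C:1 H:3
  CH2 → C:1 H:2
  CH(CH2CH2CH3) → C:4 H:8
  CH2 → C:1 H:2
  CH(C2H5) → C:3 H:6
  CH2 → C:1 H:2
  CH2 → C:1 H:2
  CH2I → C:1 H:2 I:1
Element totals:
  C: 13
  H: 27
  I: 1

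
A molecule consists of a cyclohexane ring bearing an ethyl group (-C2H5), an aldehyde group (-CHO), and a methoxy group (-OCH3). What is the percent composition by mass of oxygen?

18.79%

Atom tally by fragment:
  cyclohexane ring core → C:6 H:12
  (− 3 ring H displaced by substituents)
  + C2H5 → C:2 H:5
  + CHO → C:1 H:1 O:1
  + OCH3 → C:1 H:3 O:1
Element totals:
  C: 10
  H: 18
  O: 2
Molecular formula: C10H18O2.
Molar mass = 170.252 g/mol.
Mass from O: 2 × 15.999 = 31.998 g/mol.
%O = 31.998 / 170.252 × 100 = 18.79%.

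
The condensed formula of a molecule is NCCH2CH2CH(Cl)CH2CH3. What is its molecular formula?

Atom tally by fragment:
  NCCH2 → C:2 H:2 N:1
  CH2 → C:1 H:2
  CH(Cl) → C:1 H:1 Cl:1
  CH2 → C:1 H:2
  CH3 → C:1 H:3
Element totals:
  C: 6
  H: 10
  Cl: 1
  N: 1

C6H10ClN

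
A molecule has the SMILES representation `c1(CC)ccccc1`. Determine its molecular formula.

C8H10

Atom tally by fragment:
  benzene ring core → C:6 H:6
  (− 1 ring H displaced by substituents)
  + C2H5 → C:2 H:5
Element totals:
  C: 8
  H: 10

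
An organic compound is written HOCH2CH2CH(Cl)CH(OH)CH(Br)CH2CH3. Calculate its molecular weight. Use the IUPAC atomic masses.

Atom tally by fragment:
  HOCH2CH2 → C:2 H:5 O:1
  CH(Cl) → C:1 H:1 Cl:1
  CH(OH) → C:1 H:2 O:1
  CH(Br) → C:1 H:1 Br:1
  CH2 → C:1 H:2
  CH3 → C:1 H:3
Element totals:
  C: 7
  H: 14
  Br: 1
  Cl: 1
  O: 2
Molecular formula: C7H14BrClO2.
  M = 7(12.011) + 14(1.008) + 79.904 + 35.45 + 2(15.999)
    = 84.077 + 14.112 + 79.904 + 35.450 + 31.998 = 245.541

245.54 g/mol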